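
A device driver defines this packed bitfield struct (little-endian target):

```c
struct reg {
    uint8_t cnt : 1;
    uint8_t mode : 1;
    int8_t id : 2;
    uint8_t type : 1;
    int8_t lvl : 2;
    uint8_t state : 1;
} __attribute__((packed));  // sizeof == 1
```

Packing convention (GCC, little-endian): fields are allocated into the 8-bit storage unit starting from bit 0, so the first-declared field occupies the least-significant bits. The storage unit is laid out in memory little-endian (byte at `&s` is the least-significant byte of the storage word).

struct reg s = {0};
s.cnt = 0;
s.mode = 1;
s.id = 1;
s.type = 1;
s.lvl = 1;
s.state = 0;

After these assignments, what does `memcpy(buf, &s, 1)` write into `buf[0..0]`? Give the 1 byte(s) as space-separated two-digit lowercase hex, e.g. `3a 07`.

36

cnt (1b) val=0 bits=0x0 at bit 0: 0x00
mode (1b) val=1 bits=0x1 at bit 1: 0x02
id (2b) val=1 bits=0x1 at bit 2: 0x06
type (1b) val=1 bits=0x1 at bit 4: 0x16
lvl (2b) val=1 bits=0x1 at bit 5: 0x36
state (1b) val=0 bits=0x0 at bit 7: 0x36
word = 0x36 → little-endian bytes:
  [0]=0x36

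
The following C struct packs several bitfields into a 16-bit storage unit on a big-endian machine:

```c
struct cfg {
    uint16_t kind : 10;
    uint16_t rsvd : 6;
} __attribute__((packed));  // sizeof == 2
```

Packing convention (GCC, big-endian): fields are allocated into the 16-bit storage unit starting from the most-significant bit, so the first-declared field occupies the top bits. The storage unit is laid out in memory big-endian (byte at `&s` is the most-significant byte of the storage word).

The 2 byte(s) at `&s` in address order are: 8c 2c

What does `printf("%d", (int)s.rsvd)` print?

[0]=0x8c [1]=0x2c (big-endian) → word 0x8c2c
kind:10 @ bit 6 → (0x8c2c>>6)&0x3ff = 0x230
rsvd:6 @ bit 0 → (0x8c2c>>0)&0x3f = 0x2c  ←

44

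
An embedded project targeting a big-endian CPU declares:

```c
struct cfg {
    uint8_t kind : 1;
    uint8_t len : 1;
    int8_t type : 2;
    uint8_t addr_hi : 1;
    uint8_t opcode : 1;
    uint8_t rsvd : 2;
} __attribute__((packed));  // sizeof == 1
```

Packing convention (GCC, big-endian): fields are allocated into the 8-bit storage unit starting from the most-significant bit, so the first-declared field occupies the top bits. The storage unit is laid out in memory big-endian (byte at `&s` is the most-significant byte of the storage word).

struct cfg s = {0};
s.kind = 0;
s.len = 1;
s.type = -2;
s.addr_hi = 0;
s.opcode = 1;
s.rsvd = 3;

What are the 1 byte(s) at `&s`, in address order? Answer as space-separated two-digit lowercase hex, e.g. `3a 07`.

67

kind:1 = 0 → 0x0 << 7 → word 0x00
len:1 = 1 → 0x1 << 6 → word 0x40
type:2 = -2 → 0x2 << 4 → word 0x60
addr_hi:1 = 0 → 0x0 << 3 → word 0x60
opcode:1 = 1 → 0x1 << 2 → word 0x64
rsvd:2 = 3 → 0x3 << 0 → word 0x67
word = 0x67 → big-endian bytes:
  [0]=0x67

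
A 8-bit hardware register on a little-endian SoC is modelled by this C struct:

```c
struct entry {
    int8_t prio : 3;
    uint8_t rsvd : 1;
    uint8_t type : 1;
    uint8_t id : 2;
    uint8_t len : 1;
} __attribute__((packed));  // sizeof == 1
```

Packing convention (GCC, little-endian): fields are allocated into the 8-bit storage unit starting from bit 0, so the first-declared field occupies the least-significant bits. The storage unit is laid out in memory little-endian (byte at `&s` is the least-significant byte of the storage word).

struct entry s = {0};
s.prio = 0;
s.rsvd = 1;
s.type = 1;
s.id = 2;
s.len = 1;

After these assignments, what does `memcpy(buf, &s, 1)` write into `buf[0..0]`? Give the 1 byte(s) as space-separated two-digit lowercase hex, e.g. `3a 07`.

d8

[0+:3] prio=0 & 0x7 = 0x0; word=0x00
[3+:1] rsvd=1 & 0x1 = 0x1; word=0x08
[4+:1] type=1 & 0x1 = 0x1; word=0x18
[5+:2] id=2 & 0x3 = 0x2; word=0x58
[7+:1] len=1 & 0x1 = 0x1; word=0xd8
word = 0xd8 → little-endian bytes:
  [0]=0xd8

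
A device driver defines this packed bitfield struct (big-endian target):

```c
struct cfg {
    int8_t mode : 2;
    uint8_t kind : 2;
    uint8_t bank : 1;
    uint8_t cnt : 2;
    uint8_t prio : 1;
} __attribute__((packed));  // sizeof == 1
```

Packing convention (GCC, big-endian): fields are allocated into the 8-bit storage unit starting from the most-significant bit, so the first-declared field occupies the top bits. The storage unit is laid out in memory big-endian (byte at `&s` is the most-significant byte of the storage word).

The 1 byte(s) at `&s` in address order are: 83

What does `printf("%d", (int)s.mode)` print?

-2

[0]=0x83 (big-endian) → word 0x83
mode:2 @ bit 6 → (0x83>>6)&0x3 = 0x2  ←
kind:2 @ bit 4 → (0x83>>4)&0x3 = 0x0
bank:1 @ bit 3 → (0x83>>3)&0x1 = 0x0
cnt:2 @ bit 1 → (0x83>>1)&0x3 = 0x1
prio:1 @ bit 0 → (0x83>>0)&0x1 = 0x1
mode signed 2b, MSB=1: 2 - 4 = -2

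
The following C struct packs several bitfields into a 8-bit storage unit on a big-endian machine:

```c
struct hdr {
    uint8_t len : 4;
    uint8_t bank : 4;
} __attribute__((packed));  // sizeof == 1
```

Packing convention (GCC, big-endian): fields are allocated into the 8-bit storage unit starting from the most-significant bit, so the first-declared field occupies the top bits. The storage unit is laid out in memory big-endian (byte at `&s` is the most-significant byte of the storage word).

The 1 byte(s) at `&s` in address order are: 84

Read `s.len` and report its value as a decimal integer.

8

[0]=0x84 (big-endian) → word 0x84
len:4 @ bit 4 → (0x84>>4)&0xf = 0x8  ←
bank:4 @ bit 0 → (0x84>>0)&0xf = 0x4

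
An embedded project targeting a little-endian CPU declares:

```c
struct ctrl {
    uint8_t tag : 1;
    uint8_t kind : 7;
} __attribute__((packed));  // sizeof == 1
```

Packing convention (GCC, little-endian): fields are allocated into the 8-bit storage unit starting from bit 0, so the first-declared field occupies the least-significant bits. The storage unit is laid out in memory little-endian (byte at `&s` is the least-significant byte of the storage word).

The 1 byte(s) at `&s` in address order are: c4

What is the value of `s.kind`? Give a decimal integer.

[0]=0xc4 (little-endian) → word 0xc4
tag [0+:1] = (word>>0) & 0x1 = 0
kind [1+:7] = (word>>1) & 0x7f = 98  ←

98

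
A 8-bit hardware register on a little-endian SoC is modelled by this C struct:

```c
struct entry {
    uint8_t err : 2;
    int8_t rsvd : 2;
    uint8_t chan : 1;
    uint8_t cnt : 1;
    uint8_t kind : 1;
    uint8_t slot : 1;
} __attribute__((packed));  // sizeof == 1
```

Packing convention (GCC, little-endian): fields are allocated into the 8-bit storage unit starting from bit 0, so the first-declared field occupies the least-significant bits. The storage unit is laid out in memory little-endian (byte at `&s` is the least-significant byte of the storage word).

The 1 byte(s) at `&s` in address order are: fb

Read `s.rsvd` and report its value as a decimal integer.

[0]=0xfb (little-endian) → word 0xfb
err:2 @ bit 0 → (0xfb>>0)&0x3 = 0x3
rsvd:2 @ bit 2 → (0xfb>>2)&0x3 = 0x2  ←
chan:1 @ bit 4 → (0xfb>>4)&0x1 = 0x1
cnt:1 @ bit 5 → (0xfb>>5)&0x1 = 0x1
kind:1 @ bit 6 → (0xfb>>6)&0x1 = 0x1
slot:1 @ bit 7 → (0xfb>>7)&0x1 = 0x1
rsvd signed 2b, MSB=1: 2 - 4 = -2

-2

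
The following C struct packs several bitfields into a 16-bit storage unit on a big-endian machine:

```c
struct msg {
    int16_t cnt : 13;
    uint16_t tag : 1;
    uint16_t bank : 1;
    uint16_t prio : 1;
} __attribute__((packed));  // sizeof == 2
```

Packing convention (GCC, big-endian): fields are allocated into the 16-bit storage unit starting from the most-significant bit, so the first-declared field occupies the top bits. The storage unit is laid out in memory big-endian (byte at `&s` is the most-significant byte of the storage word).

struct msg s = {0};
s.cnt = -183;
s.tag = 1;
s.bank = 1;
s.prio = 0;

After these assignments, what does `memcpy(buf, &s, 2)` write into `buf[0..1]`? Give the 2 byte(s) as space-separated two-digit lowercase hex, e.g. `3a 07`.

cnt:13 = -183 → 0x1f49 << 3 → word 0xfa48
tag:1 = 1 → 0x1 << 2 → word 0xfa4c
bank:1 = 1 → 0x1 << 1 → word 0xfa4e
prio:1 = 0 → 0x0 << 0 → word 0xfa4e
word = 0xfa4e → big-endian bytes:
  [0]=0xfa  [1]=0x4e

fa 4e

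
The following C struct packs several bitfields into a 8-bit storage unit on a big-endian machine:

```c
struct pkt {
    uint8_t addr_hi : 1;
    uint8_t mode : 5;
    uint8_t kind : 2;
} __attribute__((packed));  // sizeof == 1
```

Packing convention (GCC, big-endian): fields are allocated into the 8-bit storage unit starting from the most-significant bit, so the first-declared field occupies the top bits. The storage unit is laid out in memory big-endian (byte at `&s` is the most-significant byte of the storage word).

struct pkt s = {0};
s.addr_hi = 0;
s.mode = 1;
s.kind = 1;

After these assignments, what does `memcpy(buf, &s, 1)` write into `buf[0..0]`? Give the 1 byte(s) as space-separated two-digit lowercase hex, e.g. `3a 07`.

05

addr_hi:1 = 0 → 0x0 << 7 → word 0x00
mode:5 = 1 → 0x1 << 2 → word 0x04
kind:2 = 1 → 0x1 << 0 → word 0x05
word = 0x05 → big-endian bytes:
  [0]=0x05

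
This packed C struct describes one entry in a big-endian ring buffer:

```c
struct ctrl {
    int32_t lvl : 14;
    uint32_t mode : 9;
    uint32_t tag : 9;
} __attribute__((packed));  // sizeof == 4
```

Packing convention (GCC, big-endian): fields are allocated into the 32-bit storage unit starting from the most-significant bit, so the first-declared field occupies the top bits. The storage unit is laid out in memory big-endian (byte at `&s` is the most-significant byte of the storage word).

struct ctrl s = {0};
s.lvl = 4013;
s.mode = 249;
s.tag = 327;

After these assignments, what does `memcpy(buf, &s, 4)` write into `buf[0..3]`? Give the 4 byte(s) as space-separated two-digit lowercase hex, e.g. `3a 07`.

[18+:14] lvl=4013 & 0x3fff = 0xfad; word=0x3eb40000
[9+:9] mode=249 & 0x1ff = 0xf9; word=0x3eb5f200
[0+:9] tag=327 & 0x1ff = 0x147; word=0x3eb5f347
word = 0x3eb5f347 → big-endian bytes:
  [0]=0x3e  [1]=0xb5  [2]=0xf3  [3]=0x47

3e b5 f3 47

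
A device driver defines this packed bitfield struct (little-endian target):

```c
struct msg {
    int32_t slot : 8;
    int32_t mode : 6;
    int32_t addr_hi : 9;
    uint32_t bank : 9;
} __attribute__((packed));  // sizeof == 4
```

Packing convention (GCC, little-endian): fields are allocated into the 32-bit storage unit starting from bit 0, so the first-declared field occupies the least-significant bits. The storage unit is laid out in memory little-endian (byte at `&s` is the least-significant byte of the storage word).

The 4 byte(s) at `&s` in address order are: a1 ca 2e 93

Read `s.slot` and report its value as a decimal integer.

[0]=0xa1 [1]=0xca [2]=0x2e [3]=0x93 (little-endian) → word 0x932ecaa1
slot [0+:8] = (word>>0) & 0xff = 161  ←
mode [8+:6] = (word>>8) & 0x3f = 10
addr_hi [14+:9] = (word>>14) & 0x1ff = 187
bank [23+:9] = (word>>23) & 0x1ff = 294
slot signed 8b, MSB=1: 161 - 256 = -95

-95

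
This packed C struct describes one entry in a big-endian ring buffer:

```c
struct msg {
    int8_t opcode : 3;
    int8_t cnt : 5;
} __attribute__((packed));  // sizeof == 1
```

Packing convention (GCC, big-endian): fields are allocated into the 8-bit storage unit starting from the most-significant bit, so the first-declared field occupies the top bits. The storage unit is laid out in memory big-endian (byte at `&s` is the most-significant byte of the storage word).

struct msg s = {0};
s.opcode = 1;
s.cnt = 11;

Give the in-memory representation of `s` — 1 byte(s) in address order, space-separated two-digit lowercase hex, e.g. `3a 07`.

[5+:3] opcode=1 & 0x7 = 0x1; word=0x20
[0+:5] cnt=11 & 0x1f = 0xb; word=0x2b
word = 0x2b → big-endian bytes:
  [0]=0x2b

2b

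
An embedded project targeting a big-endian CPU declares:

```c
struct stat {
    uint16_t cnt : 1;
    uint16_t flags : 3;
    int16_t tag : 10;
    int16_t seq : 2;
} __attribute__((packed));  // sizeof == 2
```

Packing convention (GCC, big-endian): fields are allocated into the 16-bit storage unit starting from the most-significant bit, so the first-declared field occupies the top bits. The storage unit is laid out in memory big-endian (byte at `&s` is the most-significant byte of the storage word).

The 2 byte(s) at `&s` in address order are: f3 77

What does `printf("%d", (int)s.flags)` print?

[0]=0xf3 [1]=0x77 (big-endian) → word 0xf377
cnt [15+:1] = (word>>15) & 0x1 = 1
flags [12+:3] = (word>>12) & 0x7 = 7  ←
tag [2+:10] = (word>>2) & 0x3ff = 221
seq [0+:2] = (word>>0) & 0x3 = 3

7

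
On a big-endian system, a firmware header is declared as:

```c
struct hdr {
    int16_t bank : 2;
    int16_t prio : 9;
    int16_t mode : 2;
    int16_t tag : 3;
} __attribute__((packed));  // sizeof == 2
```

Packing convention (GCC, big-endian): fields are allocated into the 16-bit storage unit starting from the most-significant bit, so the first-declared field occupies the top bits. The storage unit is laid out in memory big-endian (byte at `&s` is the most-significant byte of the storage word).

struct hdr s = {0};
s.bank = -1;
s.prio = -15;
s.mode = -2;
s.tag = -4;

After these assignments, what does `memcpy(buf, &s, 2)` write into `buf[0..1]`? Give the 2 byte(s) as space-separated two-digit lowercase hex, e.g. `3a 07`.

[14+:2] bank=-1 & 0x3 = 0x3; word=0xc000
[5+:9] prio=-15 & 0x1ff = 0x1f1; word=0xfe20
[3+:2] mode=-2 & 0x3 = 0x2; word=0xfe30
[0+:3] tag=-4 & 0x7 = 0x4; word=0xfe34
word = 0xfe34 → big-endian bytes:
  [0]=0xfe  [1]=0x34

fe 34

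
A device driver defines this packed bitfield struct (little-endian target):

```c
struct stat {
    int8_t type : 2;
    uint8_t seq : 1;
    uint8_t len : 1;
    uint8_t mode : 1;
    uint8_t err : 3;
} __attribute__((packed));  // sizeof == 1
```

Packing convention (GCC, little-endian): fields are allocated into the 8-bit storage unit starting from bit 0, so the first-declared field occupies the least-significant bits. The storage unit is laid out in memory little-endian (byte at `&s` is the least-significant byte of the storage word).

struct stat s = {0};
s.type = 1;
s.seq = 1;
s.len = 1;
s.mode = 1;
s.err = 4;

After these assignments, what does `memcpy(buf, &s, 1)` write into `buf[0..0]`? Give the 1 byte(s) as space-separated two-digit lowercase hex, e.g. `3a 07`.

9d

type:2 = 1 → 0x1 << 0 → word 0x01
seq:1 = 1 → 0x1 << 2 → word 0x05
len:1 = 1 → 0x1 << 3 → word 0x0d
mode:1 = 1 → 0x1 << 4 → word 0x1d
err:3 = 4 → 0x4 << 5 → word 0x9d
word = 0x9d → little-endian bytes:
  [0]=0x9d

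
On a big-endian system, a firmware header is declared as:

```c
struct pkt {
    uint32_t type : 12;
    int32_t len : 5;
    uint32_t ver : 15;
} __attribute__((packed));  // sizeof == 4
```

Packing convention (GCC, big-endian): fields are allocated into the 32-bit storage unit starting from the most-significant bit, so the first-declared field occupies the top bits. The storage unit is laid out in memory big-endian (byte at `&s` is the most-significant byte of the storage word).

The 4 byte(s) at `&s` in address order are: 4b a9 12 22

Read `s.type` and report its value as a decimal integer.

1210

[0]=0x4b [1]=0xa9 [2]=0x12 [3]=0x22 (big-endian) → word 0x4ba91222
type:12 @ bit 20 → (0x4ba91222>>20)&0xfff = 0x4ba  ←
len:5 @ bit 15 → (0x4ba91222>>15)&0x1f = 0x12
ver:15 @ bit 0 → (0x4ba91222>>0)&0x7fff = 0x1222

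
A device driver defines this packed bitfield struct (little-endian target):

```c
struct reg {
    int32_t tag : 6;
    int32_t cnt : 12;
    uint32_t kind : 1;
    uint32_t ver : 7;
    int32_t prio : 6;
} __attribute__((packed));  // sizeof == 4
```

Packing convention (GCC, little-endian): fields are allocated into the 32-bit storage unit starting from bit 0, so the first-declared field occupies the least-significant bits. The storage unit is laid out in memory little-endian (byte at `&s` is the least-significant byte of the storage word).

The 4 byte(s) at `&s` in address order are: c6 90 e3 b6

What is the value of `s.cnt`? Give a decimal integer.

-445

[0]=0xc6 [1]=0x90 [2]=0xe3 [3]=0xb6 (little-endian) → word 0xb6e390c6
tag:6 @ bit 0 → (0xb6e390c6>>0)&0x3f = 0x6
cnt:12 @ bit 6 → (0xb6e390c6>>6)&0xfff = 0xe43  ←
kind:1 @ bit 18 → (0xb6e390c6>>18)&0x1 = 0x0
ver:7 @ bit 19 → (0xb6e390c6>>19)&0x7f = 0x5c
prio:6 @ bit 26 → (0xb6e390c6>>26)&0x3f = 0x2d
cnt signed 12b, MSB=1: 3651 - 4096 = -445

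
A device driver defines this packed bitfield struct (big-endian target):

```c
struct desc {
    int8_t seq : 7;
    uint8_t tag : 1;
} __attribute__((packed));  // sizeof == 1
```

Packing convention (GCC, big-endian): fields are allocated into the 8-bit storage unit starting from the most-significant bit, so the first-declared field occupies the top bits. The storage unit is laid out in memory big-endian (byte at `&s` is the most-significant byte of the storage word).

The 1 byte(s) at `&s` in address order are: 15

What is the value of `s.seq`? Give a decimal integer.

[0]=0x15 (big-endian) → word 0x15
seq:7 @ bit 1 → (0x15>>1)&0x7f = 0xa  ←
tag:1 @ bit 0 → (0x15>>0)&0x1 = 0x1
seq signed 7b, MSB=0: value = 10

10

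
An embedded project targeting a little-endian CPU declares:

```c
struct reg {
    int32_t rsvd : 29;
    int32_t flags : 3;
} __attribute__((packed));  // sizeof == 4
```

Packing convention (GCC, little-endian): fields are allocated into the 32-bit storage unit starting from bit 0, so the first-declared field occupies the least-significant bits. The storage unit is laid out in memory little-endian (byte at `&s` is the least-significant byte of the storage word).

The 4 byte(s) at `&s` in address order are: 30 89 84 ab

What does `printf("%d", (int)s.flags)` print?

-3

[0]=0x30 [1]=0x89 [2]=0x84 [3]=0xab (little-endian) → word 0xab848930
rsvd [0+:29] = (word>>0) & 0x1fffffff = 193235248
flags [29+:3] = (word>>29) & 0x7 = 5  ←
flags signed 3b, MSB=1: 5 - 8 = -3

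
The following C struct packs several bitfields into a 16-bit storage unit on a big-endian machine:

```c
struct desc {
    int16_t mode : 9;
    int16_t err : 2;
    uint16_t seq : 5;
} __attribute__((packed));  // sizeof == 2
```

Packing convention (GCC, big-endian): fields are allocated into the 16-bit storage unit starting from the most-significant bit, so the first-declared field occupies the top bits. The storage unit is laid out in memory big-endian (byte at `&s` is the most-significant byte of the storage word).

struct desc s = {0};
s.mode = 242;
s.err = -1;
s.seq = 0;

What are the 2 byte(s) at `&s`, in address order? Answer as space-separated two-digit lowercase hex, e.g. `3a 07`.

79 60

mode (9b) val=242 bits=0xf2 at bit 7: 0x7900
err (2b) val=-1 bits=0x3 at bit 5: 0x7960
seq (5b) val=0 bits=0x0 at bit 0: 0x7960
word = 0x7960 → big-endian bytes:
  [0]=0x79  [1]=0x60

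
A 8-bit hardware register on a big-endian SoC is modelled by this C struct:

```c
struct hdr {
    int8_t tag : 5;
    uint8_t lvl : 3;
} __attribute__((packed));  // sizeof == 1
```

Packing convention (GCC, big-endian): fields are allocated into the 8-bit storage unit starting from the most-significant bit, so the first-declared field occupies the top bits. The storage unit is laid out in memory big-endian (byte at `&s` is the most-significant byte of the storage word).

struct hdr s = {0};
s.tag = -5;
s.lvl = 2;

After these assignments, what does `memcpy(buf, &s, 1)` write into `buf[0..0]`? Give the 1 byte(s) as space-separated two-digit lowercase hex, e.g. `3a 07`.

da

tag (5b) val=-5 bits=0x1b at bit 3: 0xd8
lvl (3b) val=2 bits=0x2 at bit 0: 0xda
word = 0xda → big-endian bytes:
  [0]=0xda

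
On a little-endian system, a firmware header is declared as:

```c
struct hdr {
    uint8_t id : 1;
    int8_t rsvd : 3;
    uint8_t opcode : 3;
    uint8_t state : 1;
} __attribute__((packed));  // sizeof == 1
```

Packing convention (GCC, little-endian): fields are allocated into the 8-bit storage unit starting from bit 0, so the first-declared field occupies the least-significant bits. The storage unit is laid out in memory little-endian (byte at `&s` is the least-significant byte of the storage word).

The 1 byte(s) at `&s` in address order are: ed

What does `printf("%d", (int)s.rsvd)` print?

[0]=0xed (little-endian) → word 0xed
id:1 @ bit 0 → (0xed>>0)&0x1 = 0x1
rsvd:3 @ bit 1 → (0xed>>1)&0x7 = 0x6  ←
opcode:3 @ bit 4 → (0xed>>4)&0x7 = 0x6
state:1 @ bit 7 → (0xed>>7)&0x1 = 0x1
rsvd signed 3b, MSB=1: 6 - 8 = -2

-2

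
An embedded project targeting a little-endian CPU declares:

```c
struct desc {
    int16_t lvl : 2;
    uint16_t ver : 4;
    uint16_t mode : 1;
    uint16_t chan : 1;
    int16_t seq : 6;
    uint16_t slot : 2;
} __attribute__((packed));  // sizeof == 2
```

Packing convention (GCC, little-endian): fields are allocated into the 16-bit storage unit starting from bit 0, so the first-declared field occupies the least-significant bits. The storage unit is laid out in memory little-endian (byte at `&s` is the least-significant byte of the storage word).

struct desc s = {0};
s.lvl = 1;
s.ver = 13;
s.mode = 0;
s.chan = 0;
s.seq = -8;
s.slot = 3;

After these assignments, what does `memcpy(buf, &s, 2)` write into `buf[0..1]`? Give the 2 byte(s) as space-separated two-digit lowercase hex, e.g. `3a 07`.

lvl:2 = 1 → 0x1 << 0 → word 0x0001
ver:4 = 13 → 0xd << 2 → word 0x0035
mode:1 = 0 → 0x0 << 6 → word 0x0035
chan:1 = 0 → 0x0 << 7 → word 0x0035
seq:6 = -8 → 0x38 << 8 → word 0x3835
slot:2 = 3 → 0x3 << 14 → word 0xf835
word = 0xf835 → little-endian bytes:
  [0]=0x35  [1]=0xf8

35 f8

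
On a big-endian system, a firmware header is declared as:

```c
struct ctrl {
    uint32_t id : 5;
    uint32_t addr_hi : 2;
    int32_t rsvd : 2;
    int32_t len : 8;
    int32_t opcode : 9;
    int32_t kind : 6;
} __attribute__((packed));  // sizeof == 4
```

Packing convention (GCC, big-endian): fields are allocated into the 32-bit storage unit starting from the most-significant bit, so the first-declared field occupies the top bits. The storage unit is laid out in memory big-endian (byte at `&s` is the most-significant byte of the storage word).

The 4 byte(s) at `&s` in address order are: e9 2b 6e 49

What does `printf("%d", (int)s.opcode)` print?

-71

[0]=0xe9 [1]=0x2b [2]=0x6e [3]=0x49 (big-endian) → word 0xe92b6e49
id [27+:5] = (word>>27) & 0x1f = 29
addr_hi [25+:2] = (word>>25) & 0x3 = 0
rsvd [23+:2] = (word>>23) & 0x3 = 2
len [15+:8] = (word>>15) & 0xff = 86
opcode [6+:9] = (word>>6) & 0x1ff = 441  ←
kind [0+:6] = (word>>0) & 0x3f = 9
opcode signed 9b, MSB=1: 441 - 512 = -71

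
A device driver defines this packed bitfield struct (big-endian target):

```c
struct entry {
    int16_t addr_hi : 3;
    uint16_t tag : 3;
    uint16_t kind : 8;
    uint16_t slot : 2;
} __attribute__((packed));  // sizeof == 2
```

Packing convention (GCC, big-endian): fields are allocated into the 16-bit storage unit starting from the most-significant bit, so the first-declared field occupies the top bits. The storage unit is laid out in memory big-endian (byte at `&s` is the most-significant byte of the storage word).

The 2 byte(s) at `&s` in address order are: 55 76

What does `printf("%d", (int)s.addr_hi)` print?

2

[0]=0x55 [1]=0x76 (big-endian) → word 0x5576
addr_hi:3 @ bit 13 → (0x5576>>13)&0x7 = 0x2  ←
tag:3 @ bit 10 → (0x5576>>10)&0x7 = 0x5
kind:8 @ bit 2 → (0x5576>>2)&0xff = 0x5d
slot:2 @ bit 0 → (0x5576>>0)&0x3 = 0x2
addr_hi signed 3b, MSB=0: value = 2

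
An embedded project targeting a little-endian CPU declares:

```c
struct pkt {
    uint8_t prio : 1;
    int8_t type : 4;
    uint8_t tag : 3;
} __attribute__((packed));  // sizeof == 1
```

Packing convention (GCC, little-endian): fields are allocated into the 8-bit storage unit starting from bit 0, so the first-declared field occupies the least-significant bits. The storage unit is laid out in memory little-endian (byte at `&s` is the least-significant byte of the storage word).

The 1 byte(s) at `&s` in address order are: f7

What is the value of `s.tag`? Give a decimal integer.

7

[0]=0xf7 (little-endian) → word 0xf7
prio [0+:1] = (word>>0) & 0x1 = 1
type [1+:4] = (word>>1) & 0xf = 11
tag [5+:3] = (word>>5) & 0x7 = 7  ←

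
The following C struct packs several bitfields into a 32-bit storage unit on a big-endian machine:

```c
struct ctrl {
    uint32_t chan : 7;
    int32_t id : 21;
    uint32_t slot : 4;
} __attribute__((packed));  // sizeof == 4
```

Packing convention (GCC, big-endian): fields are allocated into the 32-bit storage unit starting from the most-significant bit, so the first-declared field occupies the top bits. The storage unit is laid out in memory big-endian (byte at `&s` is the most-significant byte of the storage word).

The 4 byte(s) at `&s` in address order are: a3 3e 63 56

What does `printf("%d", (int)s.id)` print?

[0]=0xa3 [1]=0x3e [2]=0x63 [3]=0x56 (big-endian) → word 0xa33e6356
chan:7 @ bit 25 → (0xa33e6356>>25)&0x7f = 0x51
id:21 @ bit 4 → (0xa33e6356>>4)&0x1fffff = 0x13e635  ←
slot:4 @ bit 0 → (0xa33e6356>>0)&0xf = 0x6
id signed 21b, MSB=1: 1304117 - 2097152 = -793035

-793035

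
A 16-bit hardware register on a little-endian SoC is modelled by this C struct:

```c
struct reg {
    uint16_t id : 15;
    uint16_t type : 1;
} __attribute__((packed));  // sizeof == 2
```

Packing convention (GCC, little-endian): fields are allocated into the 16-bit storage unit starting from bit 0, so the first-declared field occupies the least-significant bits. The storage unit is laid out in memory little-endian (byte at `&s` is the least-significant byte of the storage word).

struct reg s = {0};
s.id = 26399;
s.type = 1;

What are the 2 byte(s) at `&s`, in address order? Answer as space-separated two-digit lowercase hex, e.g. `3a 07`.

1f e7

id (15b) val=26399 bits=0x671f at bit 0: 0x671f
type (1b) val=1 bits=0x1 at bit 15: 0xe71f
word = 0xe71f → little-endian bytes:
  [0]=0x1f  [1]=0xe7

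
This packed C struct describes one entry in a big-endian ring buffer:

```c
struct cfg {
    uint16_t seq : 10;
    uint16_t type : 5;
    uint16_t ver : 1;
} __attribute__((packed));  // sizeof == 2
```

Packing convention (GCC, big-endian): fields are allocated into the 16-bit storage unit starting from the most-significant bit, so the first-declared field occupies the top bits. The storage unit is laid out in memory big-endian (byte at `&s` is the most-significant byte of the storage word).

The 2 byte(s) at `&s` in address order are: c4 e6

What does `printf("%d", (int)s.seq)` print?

[0]=0xc4 [1]=0xe6 (big-endian) → word 0xc4e6
seq:10 @ bit 6 → (0xc4e6>>6)&0x3ff = 0x313  ←
type:5 @ bit 1 → (0xc4e6>>1)&0x1f = 0x13
ver:1 @ bit 0 → (0xc4e6>>0)&0x1 = 0x0

787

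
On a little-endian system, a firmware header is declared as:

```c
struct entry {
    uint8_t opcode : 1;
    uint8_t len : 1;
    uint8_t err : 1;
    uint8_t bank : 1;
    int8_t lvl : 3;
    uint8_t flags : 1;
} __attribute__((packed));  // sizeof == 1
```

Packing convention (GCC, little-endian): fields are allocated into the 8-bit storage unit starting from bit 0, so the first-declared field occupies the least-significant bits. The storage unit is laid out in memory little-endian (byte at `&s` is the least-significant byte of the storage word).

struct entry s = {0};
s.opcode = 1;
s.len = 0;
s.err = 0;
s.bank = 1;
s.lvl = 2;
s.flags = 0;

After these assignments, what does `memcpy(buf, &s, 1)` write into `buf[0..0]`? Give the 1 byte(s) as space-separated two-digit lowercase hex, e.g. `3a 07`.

29

opcode:1 = 1 → 0x1 << 0 → word 0x01
len:1 = 0 → 0x0 << 1 → word 0x01
err:1 = 0 → 0x0 << 2 → word 0x01
bank:1 = 1 → 0x1 << 3 → word 0x09
lvl:3 = 2 → 0x2 << 4 → word 0x29
flags:1 = 0 → 0x0 << 7 → word 0x29
word = 0x29 → little-endian bytes:
  [0]=0x29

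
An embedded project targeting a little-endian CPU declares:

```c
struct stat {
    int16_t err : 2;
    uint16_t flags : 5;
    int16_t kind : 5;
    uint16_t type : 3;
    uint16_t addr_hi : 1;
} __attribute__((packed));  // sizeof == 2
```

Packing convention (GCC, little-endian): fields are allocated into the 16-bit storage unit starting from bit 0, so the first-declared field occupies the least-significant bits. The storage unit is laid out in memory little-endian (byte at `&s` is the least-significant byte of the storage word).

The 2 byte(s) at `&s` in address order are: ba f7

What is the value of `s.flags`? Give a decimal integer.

14

[0]=0xba [1]=0xf7 (little-endian) → word 0xf7ba
err [0+:2] = (word>>0) & 0x3 = 2
flags [2+:5] = (word>>2) & 0x1f = 14  ←
kind [7+:5] = (word>>7) & 0x1f = 15
type [12+:3] = (word>>12) & 0x7 = 7
addr_hi [15+:1] = (word>>15) & 0x1 = 1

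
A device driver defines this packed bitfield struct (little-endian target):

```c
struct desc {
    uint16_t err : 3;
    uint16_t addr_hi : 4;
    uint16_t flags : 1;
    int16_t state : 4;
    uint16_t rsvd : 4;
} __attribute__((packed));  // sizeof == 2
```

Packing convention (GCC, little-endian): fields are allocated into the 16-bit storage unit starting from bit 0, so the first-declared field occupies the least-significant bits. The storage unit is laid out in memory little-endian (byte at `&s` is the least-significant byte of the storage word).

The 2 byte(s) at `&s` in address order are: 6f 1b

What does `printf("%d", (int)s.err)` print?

7

[0]=0x6f [1]=0x1b (little-endian) → word 0x1b6f
err [0+:3] = (word>>0) & 0x7 = 7  ←
addr_hi [3+:4] = (word>>3) & 0xf = 13
flags [7+:1] = (word>>7) & 0x1 = 0
state [8+:4] = (word>>8) & 0xf = 11
rsvd [12+:4] = (word>>12) & 0xf = 1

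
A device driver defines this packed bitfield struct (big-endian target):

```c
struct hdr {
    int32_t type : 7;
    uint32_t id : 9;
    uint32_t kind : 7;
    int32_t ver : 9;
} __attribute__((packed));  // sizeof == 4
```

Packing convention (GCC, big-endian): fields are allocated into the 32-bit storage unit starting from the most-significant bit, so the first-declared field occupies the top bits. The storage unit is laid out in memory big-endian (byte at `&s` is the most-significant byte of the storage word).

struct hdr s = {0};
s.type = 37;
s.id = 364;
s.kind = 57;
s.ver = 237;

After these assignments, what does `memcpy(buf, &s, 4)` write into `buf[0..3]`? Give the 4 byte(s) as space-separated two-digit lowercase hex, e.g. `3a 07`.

type (7b) val=37 bits=0x25 at bit 25: 0x4a000000
id (9b) val=364 bits=0x16c at bit 16: 0x4b6c0000
kind (7b) val=57 bits=0x39 at bit 9: 0x4b6c7200
ver (9b) val=237 bits=0xed at bit 0: 0x4b6c72ed
word = 0x4b6c72ed → big-endian bytes:
  [0]=0x4b  [1]=0x6c  [2]=0x72  [3]=0xed

4b 6c 72 ed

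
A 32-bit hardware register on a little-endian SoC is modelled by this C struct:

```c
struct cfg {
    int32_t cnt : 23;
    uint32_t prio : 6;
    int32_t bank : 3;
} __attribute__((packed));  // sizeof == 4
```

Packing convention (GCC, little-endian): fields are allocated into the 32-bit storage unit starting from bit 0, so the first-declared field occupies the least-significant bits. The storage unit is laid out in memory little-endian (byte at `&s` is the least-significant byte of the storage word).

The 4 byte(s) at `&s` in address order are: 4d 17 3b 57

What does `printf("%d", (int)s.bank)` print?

[0]=0x4d [1]=0x17 [2]=0x3b [3]=0x57 (little-endian) → word 0x573b174d
cnt:23 @ bit 0 → (0x573b174d>>0)&0x7fffff = 0x3b174d
prio:6 @ bit 23 → (0x573b174d>>23)&0x3f = 0x2e
bank:3 @ bit 29 → (0x573b174d>>29)&0x7 = 0x2  ←
bank signed 3b, MSB=0: value = 2

2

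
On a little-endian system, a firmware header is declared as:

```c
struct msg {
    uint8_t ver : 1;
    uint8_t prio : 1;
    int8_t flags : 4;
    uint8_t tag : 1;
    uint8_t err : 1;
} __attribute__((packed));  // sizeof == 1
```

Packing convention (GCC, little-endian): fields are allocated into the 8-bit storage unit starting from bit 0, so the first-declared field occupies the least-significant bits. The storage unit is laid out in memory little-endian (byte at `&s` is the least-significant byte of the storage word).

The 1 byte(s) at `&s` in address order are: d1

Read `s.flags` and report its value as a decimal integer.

4

[0]=0xd1 (little-endian) → word 0xd1
ver [0+:1] = (word>>0) & 0x1 = 1
prio [1+:1] = (word>>1) & 0x1 = 0
flags [2+:4] = (word>>2) & 0xf = 4  ←
tag [6+:1] = (word>>6) & 0x1 = 1
err [7+:1] = (word>>7) & 0x1 = 1
flags signed 4b, MSB=0: value = 4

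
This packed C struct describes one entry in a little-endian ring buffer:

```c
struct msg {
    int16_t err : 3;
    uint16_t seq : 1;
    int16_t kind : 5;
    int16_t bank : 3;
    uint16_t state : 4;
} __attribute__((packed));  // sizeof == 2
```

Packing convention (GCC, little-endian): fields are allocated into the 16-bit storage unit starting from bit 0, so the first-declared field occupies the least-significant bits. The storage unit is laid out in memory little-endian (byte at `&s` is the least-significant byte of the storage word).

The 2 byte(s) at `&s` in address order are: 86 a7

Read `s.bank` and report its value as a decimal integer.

[0]=0x86 [1]=0xa7 (little-endian) → word 0xa786
err [0+:3] = (word>>0) & 0x7 = 6
seq [3+:1] = (word>>3) & 0x1 = 0
kind [4+:5] = (word>>4) & 0x1f = 24
bank [9+:3] = (word>>9) & 0x7 = 3  ←
state [12+:4] = (word>>12) & 0xf = 10
bank signed 3b, MSB=0: value = 3

3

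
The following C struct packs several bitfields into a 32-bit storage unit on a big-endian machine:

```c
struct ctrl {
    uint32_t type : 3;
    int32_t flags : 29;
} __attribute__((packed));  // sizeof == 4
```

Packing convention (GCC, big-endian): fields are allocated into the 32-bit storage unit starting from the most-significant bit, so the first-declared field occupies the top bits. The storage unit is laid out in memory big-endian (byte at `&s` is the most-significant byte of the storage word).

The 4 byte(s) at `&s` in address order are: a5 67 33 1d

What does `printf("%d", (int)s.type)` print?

[0]=0xa5 [1]=0x67 [2]=0x33 [3]=0x1d (big-endian) → word 0xa567331d
type:3 @ bit 29 → (0xa567331d>>29)&0x7 = 0x5  ←
flags:29 @ bit 0 → (0xa567331d>>0)&0x1fffffff = 0x567331d

5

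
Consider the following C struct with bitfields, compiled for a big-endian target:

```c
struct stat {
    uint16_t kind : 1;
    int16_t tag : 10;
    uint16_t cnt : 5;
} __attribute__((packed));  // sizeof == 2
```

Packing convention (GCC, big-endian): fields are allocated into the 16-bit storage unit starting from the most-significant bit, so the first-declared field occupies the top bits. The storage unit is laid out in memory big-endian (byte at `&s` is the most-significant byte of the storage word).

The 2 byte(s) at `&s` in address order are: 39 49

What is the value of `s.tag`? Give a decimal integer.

458

[0]=0x39 [1]=0x49 (big-endian) → word 0x3949
kind:1 @ bit 15 → (0x3949>>15)&0x1 = 0x0
tag:10 @ bit 5 → (0x3949>>5)&0x3ff = 0x1ca  ←
cnt:5 @ bit 0 → (0x3949>>0)&0x1f = 0x9
tag signed 10b, MSB=0: value = 458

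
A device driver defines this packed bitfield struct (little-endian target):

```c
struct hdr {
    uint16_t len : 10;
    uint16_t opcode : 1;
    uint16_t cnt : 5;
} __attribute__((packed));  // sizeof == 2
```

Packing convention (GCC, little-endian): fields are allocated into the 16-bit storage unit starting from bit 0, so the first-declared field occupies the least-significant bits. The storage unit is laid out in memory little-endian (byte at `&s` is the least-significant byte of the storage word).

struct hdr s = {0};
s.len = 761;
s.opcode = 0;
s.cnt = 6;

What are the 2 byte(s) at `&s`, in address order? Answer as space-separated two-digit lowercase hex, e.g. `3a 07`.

len (10b) val=761 bits=0x2f9 at bit 0: 0x02f9
opcode (1b) val=0 bits=0x0 at bit 10: 0x02f9
cnt (5b) val=6 bits=0x6 at bit 11: 0x32f9
word = 0x32f9 → little-endian bytes:
  [0]=0xf9  [1]=0x32

f9 32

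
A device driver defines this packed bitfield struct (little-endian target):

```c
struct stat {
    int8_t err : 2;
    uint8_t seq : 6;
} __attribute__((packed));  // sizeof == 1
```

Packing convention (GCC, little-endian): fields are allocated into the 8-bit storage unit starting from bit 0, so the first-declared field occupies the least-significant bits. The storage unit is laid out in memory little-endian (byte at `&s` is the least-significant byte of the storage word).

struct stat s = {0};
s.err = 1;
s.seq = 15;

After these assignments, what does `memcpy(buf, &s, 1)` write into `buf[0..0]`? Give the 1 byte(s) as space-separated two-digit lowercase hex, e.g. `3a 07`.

3d

[0+:2] err=1 & 0x3 = 0x1; word=0x01
[2+:6] seq=15 & 0x3f = 0xf; word=0x3d
word = 0x3d → little-endian bytes:
  [0]=0x3d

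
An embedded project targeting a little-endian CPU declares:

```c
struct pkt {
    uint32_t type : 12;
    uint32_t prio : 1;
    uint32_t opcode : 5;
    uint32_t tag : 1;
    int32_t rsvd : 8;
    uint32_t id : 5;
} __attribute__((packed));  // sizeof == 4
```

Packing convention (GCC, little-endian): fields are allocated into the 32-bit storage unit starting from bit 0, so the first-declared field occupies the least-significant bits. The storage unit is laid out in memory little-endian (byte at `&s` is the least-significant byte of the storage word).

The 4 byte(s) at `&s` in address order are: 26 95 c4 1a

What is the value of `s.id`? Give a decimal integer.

3

[0]=0x26 [1]=0x95 [2]=0xc4 [3]=0x1a (little-endian) → word 0x1ac49526
type [0+:12] = (word>>0) & 0xfff = 1318
prio [12+:1] = (word>>12) & 0x1 = 1
opcode [13+:5] = (word>>13) & 0x1f = 4
tag [18+:1] = (word>>18) & 0x1 = 1
rsvd [19+:8] = (word>>19) & 0xff = 88
id [27+:5] = (word>>27) & 0x1f = 3  ←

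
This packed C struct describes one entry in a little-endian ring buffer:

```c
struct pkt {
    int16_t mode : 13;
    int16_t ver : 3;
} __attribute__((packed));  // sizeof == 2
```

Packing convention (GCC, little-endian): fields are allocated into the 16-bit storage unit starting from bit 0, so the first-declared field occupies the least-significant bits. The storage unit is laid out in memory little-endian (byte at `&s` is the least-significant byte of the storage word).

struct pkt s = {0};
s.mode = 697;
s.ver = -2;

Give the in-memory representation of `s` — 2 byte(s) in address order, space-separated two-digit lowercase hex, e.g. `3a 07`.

b9 c2

mode:13 = 697 → 0x2b9 << 0 → word 0x02b9
ver:3 = -2 → 0x6 << 13 → word 0xc2b9
word = 0xc2b9 → little-endian bytes:
  [0]=0xb9  [1]=0xc2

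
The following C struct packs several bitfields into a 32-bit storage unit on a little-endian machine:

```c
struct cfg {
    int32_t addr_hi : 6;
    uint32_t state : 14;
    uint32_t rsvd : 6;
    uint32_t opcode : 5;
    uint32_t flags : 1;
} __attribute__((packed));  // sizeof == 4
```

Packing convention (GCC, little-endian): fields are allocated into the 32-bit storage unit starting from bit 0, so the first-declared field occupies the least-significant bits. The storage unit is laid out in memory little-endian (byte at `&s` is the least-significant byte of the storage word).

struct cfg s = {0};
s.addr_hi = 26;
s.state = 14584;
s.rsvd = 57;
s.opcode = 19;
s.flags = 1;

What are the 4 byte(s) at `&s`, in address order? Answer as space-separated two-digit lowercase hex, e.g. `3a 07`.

addr_hi (6b) val=26 bits=0x1a at bit 0: 0x0000001a
state (14b) val=14584 bits=0x38f8 at bit 6: 0x000e3e1a
rsvd (6b) val=57 bits=0x39 at bit 20: 0x039e3e1a
opcode (5b) val=19 bits=0x13 at bit 26: 0x4f9e3e1a
flags (1b) val=1 bits=0x1 at bit 31: 0xcf9e3e1a
word = 0xcf9e3e1a → little-endian bytes:
  [0]=0x1a  [1]=0x3e  [2]=0x9e  [3]=0xcf

1a 3e 9e cf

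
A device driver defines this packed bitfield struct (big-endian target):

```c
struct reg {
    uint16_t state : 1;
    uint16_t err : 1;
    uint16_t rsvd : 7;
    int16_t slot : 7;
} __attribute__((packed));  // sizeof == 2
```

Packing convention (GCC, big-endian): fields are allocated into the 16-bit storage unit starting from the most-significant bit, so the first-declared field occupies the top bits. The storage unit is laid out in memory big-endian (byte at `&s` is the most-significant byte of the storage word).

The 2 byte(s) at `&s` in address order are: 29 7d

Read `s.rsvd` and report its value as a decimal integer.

[0]=0x29 [1]=0x7d (big-endian) → word 0x297d
state:1 @ bit 15 → (0x297d>>15)&0x1 = 0x0
err:1 @ bit 14 → (0x297d>>14)&0x1 = 0x0
rsvd:7 @ bit 7 → (0x297d>>7)&0x7f = 0x52  ←
slot:7 @ bit 0 → (0x297d>>0)&0x7f = 0x7d

82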